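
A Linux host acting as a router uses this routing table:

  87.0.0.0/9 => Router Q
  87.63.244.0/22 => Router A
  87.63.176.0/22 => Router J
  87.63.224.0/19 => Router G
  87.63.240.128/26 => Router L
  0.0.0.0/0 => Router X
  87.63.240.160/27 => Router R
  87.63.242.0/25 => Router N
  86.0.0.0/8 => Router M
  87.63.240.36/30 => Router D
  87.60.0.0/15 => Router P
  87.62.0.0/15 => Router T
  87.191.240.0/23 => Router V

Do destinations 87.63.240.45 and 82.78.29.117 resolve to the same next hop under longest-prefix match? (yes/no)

87.63.240.45: longest match 87.63.224.0/19 -> Router G
82.78.29.117: longest match 0.0.0.0/0 -> Router X

no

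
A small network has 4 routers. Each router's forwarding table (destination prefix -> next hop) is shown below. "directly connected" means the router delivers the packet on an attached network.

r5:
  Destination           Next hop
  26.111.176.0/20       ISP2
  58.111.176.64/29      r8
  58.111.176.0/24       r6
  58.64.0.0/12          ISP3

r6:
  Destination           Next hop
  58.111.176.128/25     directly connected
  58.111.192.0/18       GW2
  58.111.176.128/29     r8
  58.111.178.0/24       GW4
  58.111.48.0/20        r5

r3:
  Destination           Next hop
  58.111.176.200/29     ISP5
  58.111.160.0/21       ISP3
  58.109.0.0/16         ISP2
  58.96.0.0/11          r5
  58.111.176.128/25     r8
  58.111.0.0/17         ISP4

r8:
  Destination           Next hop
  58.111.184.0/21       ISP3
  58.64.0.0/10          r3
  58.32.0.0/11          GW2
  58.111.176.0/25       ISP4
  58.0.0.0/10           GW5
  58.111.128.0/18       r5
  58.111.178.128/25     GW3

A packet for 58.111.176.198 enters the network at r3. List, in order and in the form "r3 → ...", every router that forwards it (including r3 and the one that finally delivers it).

r3 → r8 → r5 → r6

At r3: longest match for 58.111.176.198 is 58.111.176.128/25 -> r8
At r8: longest match for 58.111.176.198 is 58.111.128.0/18 -> r5
At r5: longest match for 58.111.176.198 is 58.111.176.0/24 -> r6
At r6: longest match for 58.111.176.198 is 58.111.176.128/25 -> directly connected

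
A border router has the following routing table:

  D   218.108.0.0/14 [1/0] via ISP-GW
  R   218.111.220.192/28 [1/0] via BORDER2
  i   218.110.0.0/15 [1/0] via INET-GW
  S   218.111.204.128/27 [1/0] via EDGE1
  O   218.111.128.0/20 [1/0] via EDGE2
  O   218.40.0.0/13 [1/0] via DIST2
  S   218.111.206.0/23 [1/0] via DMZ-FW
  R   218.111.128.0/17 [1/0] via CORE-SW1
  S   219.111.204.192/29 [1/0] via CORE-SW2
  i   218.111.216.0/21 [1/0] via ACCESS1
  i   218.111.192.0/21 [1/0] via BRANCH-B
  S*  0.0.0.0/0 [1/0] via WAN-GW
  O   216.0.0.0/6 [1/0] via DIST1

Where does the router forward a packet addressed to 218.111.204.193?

CORE-SW1

Routes whose prefix contains 218.111.204.193:
  0.0.0.0/0 (default, matches everything) -> WAN-GW
  216.0.0.0/6 (216.0.0.0 - 219.255.255.255) -> DIST1
  218.108.0.0/14 (218.108.0.0 - 218.111.255.255) -> ISP-GW
  218.110.0.0/15 (218.110.0.0 - 218.111.255.255) -> INET-GW
  218.111.128.0/17 (218.111.128.0 - 218.111.255.255) -> CORE-SW1
More-specific entries that do NOT match:
  219.111.204.192/29 (219.111.204.192 - 219.111.204.199) does not contain 218.111.204.193
  218.111.220.192/28 (218.111.220.192 - 218.111.220.207) does not contain 218.111.204.193
  218.111.204.128/27 (218.111.204.128 - 218.111.204.159) does not contain 218.111.204.193
  218.111.206.0/23 (218.111.206.0 - 218.111.207.255) does not contain 218.111.204.193
  218.111.216.0/21 (218.111.216.0 - 218.111.223.255) does not contain 218.111.204.193
  218.111.192.0/21 (218.111.192.0 - 218.111.199.255) does not contain 218.111.204.193
  218.111.128.0/20 (218.111.128.0 - 218.111.143.255) does not contain 218.111.204.193
Longest matching prefix is /17 -> next hop CORE-SW1.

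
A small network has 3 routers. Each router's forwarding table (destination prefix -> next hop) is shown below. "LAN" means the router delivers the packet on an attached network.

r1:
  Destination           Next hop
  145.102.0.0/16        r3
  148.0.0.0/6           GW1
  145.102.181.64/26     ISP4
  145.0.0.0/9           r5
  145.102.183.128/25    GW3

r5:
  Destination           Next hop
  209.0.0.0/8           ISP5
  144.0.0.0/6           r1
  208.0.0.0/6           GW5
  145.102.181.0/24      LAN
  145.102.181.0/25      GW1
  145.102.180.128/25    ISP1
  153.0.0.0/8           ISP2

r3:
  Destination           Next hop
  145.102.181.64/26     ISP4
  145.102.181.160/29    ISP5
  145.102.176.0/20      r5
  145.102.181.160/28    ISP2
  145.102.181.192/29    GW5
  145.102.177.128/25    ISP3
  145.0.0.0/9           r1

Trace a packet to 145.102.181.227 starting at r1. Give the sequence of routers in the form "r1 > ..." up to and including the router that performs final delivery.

r1 > r3 > r5

At r1: longest match for 145.102.181.227 is 145.102.0.0/16 -> r3
At r3: longest match for 145.102.181.227 is 145.102.176.0/20 -> r5
At r5: longest match for 145.102.181.227 is 145.102.181.0/24 -> LAN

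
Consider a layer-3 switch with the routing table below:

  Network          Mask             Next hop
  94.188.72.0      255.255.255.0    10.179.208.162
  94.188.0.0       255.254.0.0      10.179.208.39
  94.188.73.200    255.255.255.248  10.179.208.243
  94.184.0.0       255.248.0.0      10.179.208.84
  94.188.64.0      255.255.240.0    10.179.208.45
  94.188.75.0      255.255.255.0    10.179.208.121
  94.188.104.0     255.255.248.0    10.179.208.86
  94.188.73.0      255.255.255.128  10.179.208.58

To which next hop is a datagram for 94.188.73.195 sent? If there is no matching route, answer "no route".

10.179.208.45

Routes whose prefix contains 94.188.73.195:
  94.184.0.0/13 (94.184.0.0 - 94.191.255.255) -> 10.179.208.84
  94.188.0.0/15 (94.188.0.0 - 94.189.255.255) -> 10.179.208.39
  94.188.64.0/20 (94.188.64.0 - 94.188.79.255) -> 10.179.208.45
More-specific entries that do NOT match:
  94.188.73.200/29 (94.188.73.200 - 94.188.73.207) does not contain 94.188.73.195
  94.188.73.0/25 (94.188.73.0 - 94.188.73.127) does not contain 94.188.73.195
  94.188.72.0/24 (94.188.72.0 - 94.188.72.255) does not contain 94.188.73.195
  94.188.75.0/24 (94.188.75.0 - 94.188.75.255) does not contain 94.188.73.195
  94.188.104.0/21 (94.188.104.0 - 94.188.111.255) does not contain 94.188.73.195
Longest matching prefix is /20 -> next hop 10.179.208.45.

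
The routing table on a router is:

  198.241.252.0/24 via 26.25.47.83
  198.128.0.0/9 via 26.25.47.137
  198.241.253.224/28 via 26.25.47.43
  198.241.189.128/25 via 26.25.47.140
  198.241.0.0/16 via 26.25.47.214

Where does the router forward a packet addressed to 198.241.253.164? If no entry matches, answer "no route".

Routes whose prefix contains 198.241.253.164:
  198.128.0.0/9 (198.128.0.0 - 198.255.255.255) -> 26.25.47.137
  198.241.0.0/16 (198.241.0.0 - 198.241.255.255) -> 26.25.47.214
More-specific entries that do NOT match:
  198.241.253.224/28 (198.241.253.224 - 198.241.253.239) does not contain 198.241.253.164
  198.241.189.128/25 (198.241.189.128 - 198.241.189.255) does not contain 198.241.253.164
  198.241.252.0/24 (198.241.252.0 - 198.241.252.255) does not contain 198.241.253.164
Longest matching prefix is /16 -> next hop 26.25.47.214.

26.25.47.214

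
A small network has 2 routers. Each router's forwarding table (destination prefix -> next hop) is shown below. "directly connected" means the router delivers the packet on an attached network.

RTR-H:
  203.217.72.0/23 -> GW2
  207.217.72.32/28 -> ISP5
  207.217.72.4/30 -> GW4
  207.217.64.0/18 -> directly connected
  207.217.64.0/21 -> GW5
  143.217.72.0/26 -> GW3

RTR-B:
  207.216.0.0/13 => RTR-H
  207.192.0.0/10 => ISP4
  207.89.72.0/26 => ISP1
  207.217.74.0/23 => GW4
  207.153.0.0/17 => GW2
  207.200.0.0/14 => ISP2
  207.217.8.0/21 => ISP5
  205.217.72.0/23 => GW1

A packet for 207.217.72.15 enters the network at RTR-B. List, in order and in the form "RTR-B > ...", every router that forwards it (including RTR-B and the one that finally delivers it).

RTR-B > RTR-H

At RTR-B: longest match for 207.217.72.15 is 207.216.0.0/13 -> RTR-H
At RTR-H: longest match for 207.217.72.15 is 207.217.64.0/18 -> directly connected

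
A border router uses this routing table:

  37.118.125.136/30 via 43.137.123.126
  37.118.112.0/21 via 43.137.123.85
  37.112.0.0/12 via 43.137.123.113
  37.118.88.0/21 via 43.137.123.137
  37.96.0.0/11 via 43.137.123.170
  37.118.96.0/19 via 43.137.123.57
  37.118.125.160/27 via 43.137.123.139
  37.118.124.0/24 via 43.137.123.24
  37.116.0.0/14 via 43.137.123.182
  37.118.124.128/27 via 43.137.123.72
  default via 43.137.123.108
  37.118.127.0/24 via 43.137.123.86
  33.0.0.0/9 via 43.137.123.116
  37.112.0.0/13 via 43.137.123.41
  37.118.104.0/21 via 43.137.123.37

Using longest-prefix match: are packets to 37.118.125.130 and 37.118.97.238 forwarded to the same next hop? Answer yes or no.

37.118.125.130: longest match 37.118.96.0/19 -> 43.137.123.57
37.118.97.238: longest match 37.118.96.0/19 -> 43.137.123.57

yes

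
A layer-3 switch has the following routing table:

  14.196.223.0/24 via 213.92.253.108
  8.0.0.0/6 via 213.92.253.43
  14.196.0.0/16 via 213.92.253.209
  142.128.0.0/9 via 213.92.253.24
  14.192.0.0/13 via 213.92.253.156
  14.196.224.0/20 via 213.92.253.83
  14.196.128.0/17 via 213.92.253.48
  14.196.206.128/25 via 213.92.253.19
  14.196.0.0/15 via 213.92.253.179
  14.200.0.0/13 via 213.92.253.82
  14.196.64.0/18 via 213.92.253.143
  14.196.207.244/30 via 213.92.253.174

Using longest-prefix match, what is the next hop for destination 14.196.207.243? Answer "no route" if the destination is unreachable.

Routes whose prefix contains 14.196.207.243:
  14.192.0.0/13 (14.192.0.0 - 14.199.255.255) -> 213.92.253.156
  14.196.0.0/15 (14.196.0.0 - 14.197.255.255) -> 213.92.253.179
  14.196.0.0/16 (14.196.0.0 - 14.196.255.255) -> 213.92.253.209
  14.196.128.0/17 (14.196.128.0 - 14.196.255.255) -> 213.92.253.48
More-specific entries that do NOT match:
  14.196.207.244/30 (14.196.207.244 - 14.196.207.247) does not contain 14.196.207.243
  14.196.206.128/25 (14.196.206.128 - 14.196.206.255) does not contain 14.196.207.243
  14.196.223.0/24 (14.196.223.0 - 14.196.223.255) does not contain 14.196.207.243
  14.196.224.0/20 (14.196.224.0 - 14.196.239.255) does not contain 14.196.207.243
  14.196.64.0/18 (14.196.64.0 - 14.196.127.255) does not contain 14.196.207.243
Longest matching prefix is /17 -> next hop 213.92.253.48.

213.92.253.48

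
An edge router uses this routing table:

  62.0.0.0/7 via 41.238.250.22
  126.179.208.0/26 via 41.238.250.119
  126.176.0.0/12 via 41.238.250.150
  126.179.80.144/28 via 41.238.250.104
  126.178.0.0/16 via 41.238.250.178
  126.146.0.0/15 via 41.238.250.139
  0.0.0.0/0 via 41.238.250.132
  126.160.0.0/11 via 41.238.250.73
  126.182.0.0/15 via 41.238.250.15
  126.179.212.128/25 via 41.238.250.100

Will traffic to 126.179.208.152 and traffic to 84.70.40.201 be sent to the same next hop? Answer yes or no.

no

126.179.208.152: longest match 126.176.0.0/12 -> 41.238.250.150
84.70.40.201: longest match 0.0.0.0/0 -> 41.238.250.132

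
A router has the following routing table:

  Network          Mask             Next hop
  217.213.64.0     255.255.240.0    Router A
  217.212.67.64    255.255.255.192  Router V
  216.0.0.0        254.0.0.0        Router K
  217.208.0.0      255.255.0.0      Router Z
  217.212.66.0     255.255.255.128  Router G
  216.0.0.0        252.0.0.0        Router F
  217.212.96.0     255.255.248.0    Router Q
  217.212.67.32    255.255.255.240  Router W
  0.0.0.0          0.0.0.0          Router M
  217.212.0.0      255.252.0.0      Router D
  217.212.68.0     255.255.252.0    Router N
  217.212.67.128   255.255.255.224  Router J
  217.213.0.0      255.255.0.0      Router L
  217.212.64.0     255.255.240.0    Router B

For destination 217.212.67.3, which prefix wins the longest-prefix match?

217.212.64.0/20

Entries matching 217.212.67.3:
  0.0.0.0/0 (default, matches everything)
  216.0.0.0/6 (216.0.0.0 - 219.255.255.255)
  216.0.0.0/7 (216.0.0.0 - 217.255.255.255)
  217.212.0.0/14 (217.212.0.0 - 217.215.255.255)
  217.212.64.0/20 (217.212.64.0 - 217.212.79.255)
Most specific is 217.212.64.0/20.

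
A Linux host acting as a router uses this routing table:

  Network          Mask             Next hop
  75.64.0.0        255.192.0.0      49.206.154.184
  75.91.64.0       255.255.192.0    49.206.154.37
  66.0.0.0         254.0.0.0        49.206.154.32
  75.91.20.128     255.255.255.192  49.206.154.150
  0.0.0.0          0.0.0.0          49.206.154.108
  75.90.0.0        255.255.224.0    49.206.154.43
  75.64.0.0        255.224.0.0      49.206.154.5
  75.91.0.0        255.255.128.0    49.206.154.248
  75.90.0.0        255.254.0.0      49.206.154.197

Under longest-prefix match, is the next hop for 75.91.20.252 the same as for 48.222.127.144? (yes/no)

no

75.91.20.252: longest match 75.91.0.0/17 -> 49.206.154.248
48.222.127.144: longest match 0.0.0.0/0 -> 49.206.154.108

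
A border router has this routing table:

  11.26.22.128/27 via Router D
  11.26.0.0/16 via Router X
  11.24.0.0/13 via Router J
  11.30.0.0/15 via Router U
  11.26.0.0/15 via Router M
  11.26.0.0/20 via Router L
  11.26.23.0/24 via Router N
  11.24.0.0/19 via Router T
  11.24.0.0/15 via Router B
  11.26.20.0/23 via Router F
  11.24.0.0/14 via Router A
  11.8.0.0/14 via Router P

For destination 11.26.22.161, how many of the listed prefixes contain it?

Prefixes containing 11.26.22.161:
  11.24.0.0/13 (11.24.0.0 - 11.31.255.255)
  11.24.0.0/14 (11.24.0.0 - 11.27.255.255)
  11.26.0.0/15 (11.26.0.0 - 11.27.255.255)
  11.26.0.0/16 (11.26.0.0 - 11.26.255.255)
Total matching entries: 4.

4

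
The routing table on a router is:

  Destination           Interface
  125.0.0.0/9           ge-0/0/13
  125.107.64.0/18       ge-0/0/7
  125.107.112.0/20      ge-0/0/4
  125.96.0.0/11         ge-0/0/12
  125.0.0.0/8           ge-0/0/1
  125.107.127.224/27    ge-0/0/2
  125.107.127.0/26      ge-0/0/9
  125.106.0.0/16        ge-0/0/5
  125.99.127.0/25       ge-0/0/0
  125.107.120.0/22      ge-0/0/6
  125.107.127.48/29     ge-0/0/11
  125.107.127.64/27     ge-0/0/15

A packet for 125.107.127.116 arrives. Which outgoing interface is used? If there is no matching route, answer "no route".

ge-0/0/4

Routes whose prefix contains 125.107.127.116:
  125.0.0.0/8 (125.0.0.0 - 125.255.255.255) -> ge-0/0/1
  125.0.0.0/9 (125.0.0.0 - 125.127.255.255) -> ge-0/0/13
  125.96.0.0/11 (125.96.0.0 - 125.127.255.255) -> ge-0/0/12
  125.107.64.0/18 (125.107.64.0 - 125.107.127.255) -> ge-0/0/7
  125.107.112.0/20 (125.107.112.0 - 125.107.127.255) -> ge-0/0/4
More-specific entries that do NOT match:
  125.107.127.48/29 (125.107.127.48 - 125.107.127.55) does not contain 125.107.127.116
  125.107.127.224/27 (125.107.127.224 - 125.107.127.255) does not contain 125.107.127.116
  125.107.127.64/27 (125.107.127.64 - 125.107.127.95) does not contain 125.107.127.116
  125.107.127.0/26 (125.107.127.0 - 125.107.127.63) does not contain 125.107.127.116
  125.99.127.0/25 (125.99.127.0 - 125.99.127.127) does not contain 125.107.127.116
  125.107.120.0/22 (125.107.120.0 - 125.107.123.255) does not contain 125.107.127.116
Longest matching prefix is /20 -> interface ge-0/0/4.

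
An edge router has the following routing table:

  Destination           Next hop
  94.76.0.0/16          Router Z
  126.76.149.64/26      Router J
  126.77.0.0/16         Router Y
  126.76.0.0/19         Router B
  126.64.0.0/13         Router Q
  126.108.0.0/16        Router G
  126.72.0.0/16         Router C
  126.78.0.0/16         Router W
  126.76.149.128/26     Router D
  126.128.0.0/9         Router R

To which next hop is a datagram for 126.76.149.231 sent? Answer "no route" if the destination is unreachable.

No entry's prefix contains 126.76.149.231; there is no default route.

no route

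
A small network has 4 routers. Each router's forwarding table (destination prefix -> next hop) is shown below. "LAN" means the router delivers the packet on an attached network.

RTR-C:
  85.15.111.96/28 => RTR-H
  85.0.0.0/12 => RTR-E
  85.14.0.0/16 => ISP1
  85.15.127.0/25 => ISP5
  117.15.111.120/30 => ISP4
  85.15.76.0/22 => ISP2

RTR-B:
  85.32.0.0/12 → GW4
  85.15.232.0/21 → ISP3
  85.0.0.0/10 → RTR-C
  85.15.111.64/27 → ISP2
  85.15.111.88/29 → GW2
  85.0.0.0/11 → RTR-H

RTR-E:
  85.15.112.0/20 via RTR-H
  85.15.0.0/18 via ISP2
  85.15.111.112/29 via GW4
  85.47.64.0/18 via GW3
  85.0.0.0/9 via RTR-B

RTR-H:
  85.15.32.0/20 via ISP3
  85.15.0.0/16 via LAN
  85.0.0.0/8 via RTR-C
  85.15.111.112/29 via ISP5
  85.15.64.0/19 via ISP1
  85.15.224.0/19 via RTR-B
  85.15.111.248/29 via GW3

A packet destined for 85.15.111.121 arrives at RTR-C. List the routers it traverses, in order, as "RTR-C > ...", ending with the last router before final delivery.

RTR-C > RTR-E > RTR-B > RTR-H

At RTR-C: longest match for 85.15.111.121 is 85.0.0.0/12 -> RTR-E
At RTR-E: longest match for 85.15.111.121 is 85.0.0.0/9 -> RTR-B
At RTR-B: longest match for 85.15.111.121 is 85.0.0.0/11 -> RTR-H
At RTR-H: longest match for 85.15.111.121 is 85.15.0.0/16 -> LAN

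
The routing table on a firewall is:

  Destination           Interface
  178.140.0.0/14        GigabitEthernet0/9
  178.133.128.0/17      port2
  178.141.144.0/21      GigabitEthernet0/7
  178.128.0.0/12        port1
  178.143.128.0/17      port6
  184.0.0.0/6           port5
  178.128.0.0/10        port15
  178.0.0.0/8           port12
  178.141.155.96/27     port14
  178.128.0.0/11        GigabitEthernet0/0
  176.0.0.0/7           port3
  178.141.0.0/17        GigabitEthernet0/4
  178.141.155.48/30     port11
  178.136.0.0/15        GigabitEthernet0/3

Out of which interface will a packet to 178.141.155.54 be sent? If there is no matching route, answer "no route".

Routes whose prefix contains 178.141.155.54:
  178.0.0.0/8 (178.0.0.0 - 178.255.255.255) -> port12
  178.128.0.0/10 (178.128.0.0 - 178.191.255.255) -> port15
  178.128.0.0/11 (178.128.0.0 - 178.159.255.255) -> GigabitEthernet0/0
  178.128.0.0/12 (178.128.0.0 - 178.143.255.255) -> port1
  178.140.0.0/14 (178.140.0.0 - 178.143.255.255) -> GigabitEthernet0/9
More-specific entries that do NOT match:
  178.141.155.48/30 (178.141.155.48 - 178.141.155.51) does not contain 178.141.155.54
  178.141.155.96/27 (178.141.155.96 - 178.141.155.127) does not contain 178.141.155.54
  178.141.144.0/21 (178.141.144.0 - 178.141.151.255) does not contain 178.141.155.54
  178.133.128.0/17 (178.133.128.0 - 178.133.255.255) does not contain 178.141.155.54
  178.143.128.0/17 (178.143.128.0 - 178.143.255.255) does not contain 178.141.155.54
  178.141.0.0/17 (178.141.0.0 - 178.141.127.255) does not contain 178.141.155.54
  178.136.0.0/15 (178.136.0.0 - 178.137.255.255) does not contain 178.141.155.54
Longest matching prefix is /14 -> interface GigabitEthernet0/9.

GigabitEthernet0/9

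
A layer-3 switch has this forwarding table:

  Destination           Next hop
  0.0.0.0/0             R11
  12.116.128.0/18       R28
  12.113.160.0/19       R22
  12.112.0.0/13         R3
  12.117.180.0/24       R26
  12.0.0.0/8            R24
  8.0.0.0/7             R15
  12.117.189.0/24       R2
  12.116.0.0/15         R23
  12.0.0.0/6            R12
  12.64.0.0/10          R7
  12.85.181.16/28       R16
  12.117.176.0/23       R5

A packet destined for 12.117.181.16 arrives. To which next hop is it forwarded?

R23

Routes whose prefix contains 12.117.181.16:
  0.0.0.0/0 (default, matches everything) -> R11
  12.0.0.0/6 (12.0.0.0 - 15.255.255.255) -> R12
  12.0.0.0/8 (12.0.0.0 - 12.255.255.255) -> R24
  12.64.0.0/10 (12.64.0.0 - 12.127.255.255) -> R7
  12.112.0.0/13 (12.112.0.0 - 12.119.255.255) -> R3
  12.116.0.0/15 (12.116.0.0 - 12.117.255.255) -> R23
More-specific entries that do NOT match:
  12.85.181.16/28 (12.85.181.16 - 12.85.181.31) does not contain 12.117.181.16
  12.117.180.0/24 (12.117.180.0 - 12.117.180.255) does not contain 12.117.181.16
  12.117.189.0/24 (12.117.189.0 - 12.117.189.255) does not contain 12.117.181.16
  12.117.176.0/23 (12.117.176.0 - 12.117.177.255) does not contain 12.117.181.16
  12.113.160.0/19 (12.113.160.0 - 12.113.191.255) does not contain 12.117.181.16
  12.116.128.0/18 (12.116.128.0 - 12.116.191.255) does not contain 12.117.181.16
Longest matching prefix is /15 -> next hop R23.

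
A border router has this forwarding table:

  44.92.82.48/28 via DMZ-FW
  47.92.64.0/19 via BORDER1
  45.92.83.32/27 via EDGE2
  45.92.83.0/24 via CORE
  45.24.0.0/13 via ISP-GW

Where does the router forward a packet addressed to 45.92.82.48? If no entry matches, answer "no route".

no route

No entry's prefix contains 45.92.82.48; there is no default route.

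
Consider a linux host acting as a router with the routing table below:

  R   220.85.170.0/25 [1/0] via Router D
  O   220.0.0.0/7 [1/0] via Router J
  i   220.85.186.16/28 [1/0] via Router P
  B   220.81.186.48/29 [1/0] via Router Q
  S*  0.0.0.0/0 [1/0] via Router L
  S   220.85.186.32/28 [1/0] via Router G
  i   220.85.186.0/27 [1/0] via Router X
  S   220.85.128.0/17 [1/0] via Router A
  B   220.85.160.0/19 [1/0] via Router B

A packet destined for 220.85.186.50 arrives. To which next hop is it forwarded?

Router B

Routes whose prefix contains 220.85.186.50:
  0.0.0.0/0 (default, matches everything) -> Router L
  220.0.0.0/7 (220.0.0.0 - 221.255.255.255) -> Router J
  220.85.128.0/17 (220.85.128.0 - 220.85.255.255) -> Router A
  220.85.160.0/19 (220.85.160.0 - 220.85.191.255) -> Router B
More-specific entries that do NOT match:
  220.81.186.48/29 (220.81.186.48 - 220.81.186.55) does not contain 220.85.186.50
  220.85.186.16/28 (220.85.186.16 - 220.85.186.31) does not contain 220.85.186.50
  220.85.186.32/28 (220.85.186.32 - 220.85.186.47) does not contain 220.85.186.50
  220.85.186.0/27 (220.85.186.0 - 220.85.186.31) does not contain 220.85.186.50
  220.85.170.0/25 (220.85.170.0 - 220.85.170.127) does not contain 220.85.186.50
Longest matching prefix is /19 -> next hop Router B.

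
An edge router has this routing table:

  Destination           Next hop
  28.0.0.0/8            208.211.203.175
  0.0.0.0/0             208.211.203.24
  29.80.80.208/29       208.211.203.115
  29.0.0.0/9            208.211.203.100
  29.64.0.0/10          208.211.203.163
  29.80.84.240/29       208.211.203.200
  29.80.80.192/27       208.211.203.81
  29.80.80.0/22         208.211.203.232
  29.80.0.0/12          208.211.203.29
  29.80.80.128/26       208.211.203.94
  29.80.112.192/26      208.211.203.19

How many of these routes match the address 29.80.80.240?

Prefixes containing 29.80.80.240:
  0.0.0.0/0 (default, matches everything)
  29.0.0.0/9 (29.0.0.0 - 29.127.255.255)
  29.64.0.0/10 (29.64.0.0 - 29.127.255.255)
  29.80.0.0/12 (29.80.0.0 - 29.95.255.255)
  29.80.80.0/22 (29.80.80.0 - 29.80.83.255)
Total matching entries: 5.

5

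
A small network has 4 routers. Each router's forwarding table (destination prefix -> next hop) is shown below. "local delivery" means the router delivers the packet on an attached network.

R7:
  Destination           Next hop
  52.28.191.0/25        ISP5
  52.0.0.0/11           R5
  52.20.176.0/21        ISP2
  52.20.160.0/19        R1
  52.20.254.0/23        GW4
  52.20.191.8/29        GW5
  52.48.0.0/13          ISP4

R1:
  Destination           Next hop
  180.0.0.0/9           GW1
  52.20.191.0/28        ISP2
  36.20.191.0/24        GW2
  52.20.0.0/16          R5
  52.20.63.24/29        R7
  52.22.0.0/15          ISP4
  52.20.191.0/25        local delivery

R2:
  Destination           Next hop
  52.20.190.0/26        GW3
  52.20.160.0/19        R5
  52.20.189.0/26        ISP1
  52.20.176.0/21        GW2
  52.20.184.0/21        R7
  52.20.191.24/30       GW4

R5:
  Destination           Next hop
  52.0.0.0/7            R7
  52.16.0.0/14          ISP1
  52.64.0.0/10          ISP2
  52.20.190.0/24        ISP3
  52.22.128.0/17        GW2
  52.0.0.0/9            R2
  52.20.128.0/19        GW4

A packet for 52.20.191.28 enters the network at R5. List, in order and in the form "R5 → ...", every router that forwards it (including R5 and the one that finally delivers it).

At R5: longest match for 52.20.191.28 is 52.0.0.0/9 -> R2
At R2: longest match for 52.20.191.28 is 52.20.184.0/21 -> R7
At R7: longest match for 52.20.191.28 is 52.20.160.0/19 -> R1
At R1: longest match for 52.20.191.28 is 52.20.191.0/25 -> local delivery

R5 → R2 → R7 → R1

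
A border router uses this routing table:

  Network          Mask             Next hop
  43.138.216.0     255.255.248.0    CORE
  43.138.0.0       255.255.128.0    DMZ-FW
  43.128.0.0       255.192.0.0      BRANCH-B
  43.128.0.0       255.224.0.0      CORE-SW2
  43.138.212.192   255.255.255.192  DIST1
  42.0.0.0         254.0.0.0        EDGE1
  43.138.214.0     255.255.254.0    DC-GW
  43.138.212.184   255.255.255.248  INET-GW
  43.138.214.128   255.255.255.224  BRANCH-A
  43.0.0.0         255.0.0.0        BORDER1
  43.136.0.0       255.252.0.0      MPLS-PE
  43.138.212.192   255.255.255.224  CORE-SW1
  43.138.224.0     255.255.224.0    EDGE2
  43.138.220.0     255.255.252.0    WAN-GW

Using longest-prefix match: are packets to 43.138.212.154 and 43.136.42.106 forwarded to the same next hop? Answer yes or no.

yes

43.138.212.154: longest match 43.136.0.0/14 -> MPLS-PE
43.136.42.106: longest match 43.136.0.0/14 -> MPLS-PE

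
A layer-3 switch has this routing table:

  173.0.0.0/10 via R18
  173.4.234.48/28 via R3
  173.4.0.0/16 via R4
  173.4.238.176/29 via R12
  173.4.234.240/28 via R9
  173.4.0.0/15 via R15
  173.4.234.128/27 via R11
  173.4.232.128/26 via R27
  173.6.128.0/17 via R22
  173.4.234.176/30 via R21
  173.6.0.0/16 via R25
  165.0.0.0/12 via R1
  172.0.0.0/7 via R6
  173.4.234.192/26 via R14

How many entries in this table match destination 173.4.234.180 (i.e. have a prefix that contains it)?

4

Prefixes containing 173.4.234.180:
  172.0.0.0/7 (172.0.0.0 - 173.255.255.255)
  173.0.0.0/10 (173.0.0.0 - 173.63.255.255)
  173.4.0.0/15 (173.4.0.0 - 173.5.255.255)
  173.4.0.0/16 (173.4.0.0 - 173.4.255.255)
Total matching entries: 4.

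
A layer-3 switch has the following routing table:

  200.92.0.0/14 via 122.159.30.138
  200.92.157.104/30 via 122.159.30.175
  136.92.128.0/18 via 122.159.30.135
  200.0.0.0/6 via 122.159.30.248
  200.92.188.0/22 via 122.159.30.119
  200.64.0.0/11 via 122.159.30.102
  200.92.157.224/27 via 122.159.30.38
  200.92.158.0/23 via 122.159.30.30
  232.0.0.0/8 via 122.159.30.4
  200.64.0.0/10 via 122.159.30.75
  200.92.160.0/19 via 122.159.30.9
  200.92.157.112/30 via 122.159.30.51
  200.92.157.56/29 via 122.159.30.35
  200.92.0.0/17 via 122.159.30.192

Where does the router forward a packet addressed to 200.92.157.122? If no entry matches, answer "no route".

Routes whose prefix contains 200.92.157.122:
  200.0.0.0/6 (200.0.0.0 - 203.255.255.255) -> 122.159.30.248
  200.64.0.0/10 (200.64.0.0 - 200.127.255.255) -> 122.159.30.75
  200.64.0.0/11 (200.64.0.0 - 200.95.255.255) -> 122.159.30.102
  200.92.0.0/14 (200.92.0.0 - 200.95.255.255) -> 122.159.30.138
More-specific entries that do NOT match:
  200.92.157.104/30 (200.92.157.104 - 200.92.157.107) does not contain 200.92.157.122
  200.92.157.112/30 (200.92.157.112 - 200.92.157.115) does not contain 200.92.157.122
  200.92.157.56/29 (200.92.157.56 - 200.92.157.63) does not contain 200.92.157.122
  200.92.157.224/27 (200.92.157.224 - 200.92.157.255) does not contain 200.92.157.122
  200.92.158.0/23 (200.92.158.0 - 200.92.159.255) does not contain 200.92.157.122
  200.92.188.0/22 (200.92.188.0 - 200.92.191.255) does not contain 200.92.157.122
  200.92.160.0/19 (200.92.160.0 - 200.92.191.255) does not contain 200.92.157.122
  136.92.128.0/18 (136.92.128.0 - 136.92.191.255) does not contain 200.92.157.122
  200.92.0.0/17 (200.92.0.0 - 200.92.127.255) does not contain 200.92.157.122
Longest matching prefix is /14 -> next hop 122.159.30.138.

122.159.30.138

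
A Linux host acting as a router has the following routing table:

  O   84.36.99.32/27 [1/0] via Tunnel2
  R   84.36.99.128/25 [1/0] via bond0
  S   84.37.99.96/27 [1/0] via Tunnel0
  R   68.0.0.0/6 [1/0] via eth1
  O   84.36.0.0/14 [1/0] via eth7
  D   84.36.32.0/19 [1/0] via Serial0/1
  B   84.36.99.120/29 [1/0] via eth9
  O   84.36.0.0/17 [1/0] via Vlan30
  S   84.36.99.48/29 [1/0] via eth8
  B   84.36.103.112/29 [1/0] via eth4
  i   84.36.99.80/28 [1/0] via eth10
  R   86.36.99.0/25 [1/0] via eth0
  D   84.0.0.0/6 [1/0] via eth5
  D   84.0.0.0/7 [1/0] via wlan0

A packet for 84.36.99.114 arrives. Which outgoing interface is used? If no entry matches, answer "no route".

Vlan30

Routes whose prefix contains 84.36.99.114:
  84.0.0.0/6 (84.0.0.0 - 87.255.255.255) -> eth5
  84.0.0.0/7 (84.0.0.0 - 85.255.255.255) -> wlan0
  84.36.0.0/14 (84.36.0.0 - 84.39.255.255) -> eth7
  84.36.0.0/17 (84.36.0.0 - 84.36.127.255) -> Vlan30
More-specific entries that do NOT match:
  84.36.99.120/29 (84.36.99.120 - 84.36.99.127) does not contain 84.36.99.114
  84.36.99.48/29 (84.36.99.48 - 84.36.99.55) does not contain 84.36.99.114
  84.36.103.112/29 (84.36.103.112 - 84.36.103.119) does not contain 84.36.99.114
  84.36.99.80/28 (84.36.99.80 - 84.36.99.95) does not contain 84.36.99.114
  84.36.99.32/27 (84.36.99.32 - 84.36.99.63) does not contain 84.36.99.114
  84.37.99.96/27 (84.37.99.96 - 84.37.99.127) does not contain 84.36.99.114
  84.36.99.128/25 (84.36.99.128 - 84.36.99.255) does not contain 84.36.99.114
  86.36.99.0/25 (86.36.99.0 - 86.36.99.127) does not contain 84.36.99.114
  84.36.32.0/19 (84.36.32.0 - 84.36.63.255) does not contain 84.36.99.114
Longest matching prefix is /17 -> interface Vlan30.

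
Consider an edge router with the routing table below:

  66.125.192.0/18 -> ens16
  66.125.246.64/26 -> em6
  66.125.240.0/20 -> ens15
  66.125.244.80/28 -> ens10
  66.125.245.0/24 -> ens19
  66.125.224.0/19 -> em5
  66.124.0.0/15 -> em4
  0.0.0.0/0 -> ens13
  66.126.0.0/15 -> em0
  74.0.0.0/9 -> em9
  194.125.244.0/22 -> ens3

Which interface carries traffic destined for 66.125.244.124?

Routes whose prefix contains 66.125.244.124:
  0.0.0.0/0 (default, matches everything) -> ens13
  66.124.0.0/15 (66.124.0.0 - 66.125.255.255) -> em4
  66.125.192.0/18 (66.125.192.0 - 66.125.255.255) -> ens16
  66.125.224.0/19 (66.125.224.0 - 66.125.255.255) -> em5
  66.125.240.0/20 (66.125.240.0 - 66.125.255.255) -> ens15
More-specific entries that do NOT match:
  66.125.244.80/28 (66.125.244.80 - 66.125.244.95) does not contain 66.125.244.124
  66.125.246.64/26 (66.125.246.64 - 66.125.246.127) does not contain 66.125.244.124
  66.125.245.0/24 (66.125.245.0 - 66.125.245.255) does not contain 66.125.244.124
  194.125.244.0/22 (194.125.244.0 - 194.125.247.255) does not contain 66.125.244.124
Longest matching prefix is /20 -> interface ens15.

ens15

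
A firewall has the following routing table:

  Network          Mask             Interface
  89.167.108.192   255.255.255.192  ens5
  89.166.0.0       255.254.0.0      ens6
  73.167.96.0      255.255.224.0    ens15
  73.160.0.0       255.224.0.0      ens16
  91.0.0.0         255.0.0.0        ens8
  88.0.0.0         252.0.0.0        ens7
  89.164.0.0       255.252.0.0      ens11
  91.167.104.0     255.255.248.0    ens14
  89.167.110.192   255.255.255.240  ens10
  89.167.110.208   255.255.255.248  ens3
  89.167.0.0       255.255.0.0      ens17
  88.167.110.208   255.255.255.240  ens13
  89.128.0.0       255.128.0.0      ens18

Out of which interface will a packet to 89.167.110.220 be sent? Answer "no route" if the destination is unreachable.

ens17

Routes whose prefix contains 89.167.110.220:
  88.0.0.0/6 (88.0.0.0 - 91.255.255.255) -> ens7
  89.128.0.0/9 (89.128.0.0 - 89.255.255.255) -> ens18
  89.164.0.0/14 (89.164.0.0 - 89.167.255.255) -> ens11
  89.166.0.0/15 (89.166.0.0 - 89.167.255.255) -> ens6
  89.167.0.0/16 (89.167.0.0 - 89.167.255.255) -> ens17
More-specific entries that do NOT match:
  89.167.110.208/29 (89.167.110.208 - 89.167.110.215) does not contain 89.167.110.220
  89.167.110.192/28 (89.167.110.192 - 89.167.110.207) does not contain 89.167.110.220
  88.167.110.208/28 (88.167.110.208 - 88.167.110.223) does not contain 89.167.110.220
  89.167.108.192/26 (89.167.108.192 - 89.167.108.255) does not contain 89.167.110.220
  91.167.104.0/21 (91.167.104.0 - 91.167.111.255) does not contain 89.167.110.220
  73.167.96.0/19 (73.167.96.0 - 73.167.127.255) does not contain 89.167.110.220
Longest matching prefix is /16 -> interface ens17.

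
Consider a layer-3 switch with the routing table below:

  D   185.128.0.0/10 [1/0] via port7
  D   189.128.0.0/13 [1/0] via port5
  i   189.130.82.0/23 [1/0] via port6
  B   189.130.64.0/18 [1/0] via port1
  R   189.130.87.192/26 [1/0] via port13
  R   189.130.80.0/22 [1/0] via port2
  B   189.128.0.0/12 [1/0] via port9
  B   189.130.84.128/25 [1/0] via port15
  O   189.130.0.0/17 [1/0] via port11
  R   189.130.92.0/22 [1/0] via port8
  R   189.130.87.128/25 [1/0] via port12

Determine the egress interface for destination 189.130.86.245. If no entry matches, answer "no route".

Routes whose prefix contains 189.130.86.245:
  189.128.0.0/12 (189.128.0.0 - 189.143.255.255) -> port9
  189.128.0.0/13 (189.128.0.0 - 189.135.255.255) -> port5
  189.130.0.0/17 (189.130.0.0 - 189.130.127.255) -> port11
  189.130.64.0/18 (189.130.64.0 - 189.130.127.255) -> port1
More-specific entries that do NOT match:
  189.130.87.192/26 (189.130.87.192 - 189.130.87.255) does not contain 189.130.86.245
  189.130.84.128/25 (189.130.84.128 - 189.130.84.255) does not contain 189.130.86.245
  189.130.87.128/25 (189.130.87.128 - 189.130.87.255) does not contain 189.130.86.245
  189.130.82.0/23 (189.130.82.0 - 189.130.83.255) does not contain 189.130.86.245
  189.130.80.0/22 (189.130.80.0 - 189.130.83.255) does not contain 189.130.86.245
  189.130.92.0/22 (189.130.92.0 - 189.130.95.255) does not contain 189.130.86.245
Longest matching prefix is /18 -> interface port1.

port1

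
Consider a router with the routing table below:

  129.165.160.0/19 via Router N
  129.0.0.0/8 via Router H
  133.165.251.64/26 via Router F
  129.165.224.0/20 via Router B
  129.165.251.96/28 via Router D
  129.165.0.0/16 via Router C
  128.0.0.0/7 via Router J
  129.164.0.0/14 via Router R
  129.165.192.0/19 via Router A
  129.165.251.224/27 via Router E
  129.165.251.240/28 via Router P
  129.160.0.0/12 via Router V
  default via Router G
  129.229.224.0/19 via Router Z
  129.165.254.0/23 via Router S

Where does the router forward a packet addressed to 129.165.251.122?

Routes whose prefix contains 129.165.251.122:
  0.0.0.0/0 (default, matches everything) -> Router G
  128.0.0.0/7 (128.0.0.0 - 129.255.255.255) -> Router J
  129.0.0.0/8 (129.0.0.0 - 129.255.255.255) -> Router H
  129.160.0.0/12 (129.160.0.0 - 129.175.255.255) -> Router V
  129.164.0.0/14 (129.164.0.0 - 129.167.255.255) -> Router R
  129.165.0.0/16 (129.165.0.0 - 129.165.255.255) -> Router C
More-specific entries that do NOT match:
  129.165.251.96/28 (129.165.251.96 - 129.165.251.111) does not contain 129.165.251.122
  129.165.251.240/28 (129.165.251.240 - 129.165.251.255) does not contain 129.165.251.122
  129.165.251.224/27 (129.165.251.224 - 129.165.251.255) does not contain 129.165.251.122
  133.165.251.64/26 (133.165.251.64 - 133.165.251.127) does not contain 129.165.251.122
  129.165.254.0/23 (129.165.254.0 - 129.165.255.255) does not contain 129.165.251.122
  129.165.224.0/20 (129.165.224.0 - 129.165.239.255) does not contain 129.165.251.122
  129.165.160.0/19 (129.165.160.0 - 129.165.191.255) does not contain 129.165.251.122
  129.165.192.0/19 (129.165.192.0 - 129.165.223.255) does not contain 129.165.251.122
  129.229.224.0/19 (129.229.224.0 - 129.229.255.255) does not contain 129.165.251.122
Longest matching prefix is /16 -> next hop Router C.

Router C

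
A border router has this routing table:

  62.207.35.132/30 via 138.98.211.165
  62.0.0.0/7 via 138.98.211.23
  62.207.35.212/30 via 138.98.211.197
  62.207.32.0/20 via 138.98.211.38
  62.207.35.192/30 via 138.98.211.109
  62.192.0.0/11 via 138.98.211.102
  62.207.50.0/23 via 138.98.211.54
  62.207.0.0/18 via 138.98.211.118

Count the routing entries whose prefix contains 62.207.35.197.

Prefixes containing 62.207.35.197:
  62.0.0.0/7 (62.0.0.0 - 63.255.255.255)
  62.192.0.0/11 (62.192.0.0 - 62.223.255.255)
  62.207.0.0/18 (62.207.0.0 - 62.207.63.255)
  62.207.32.0/20 (62.207.32.0 - 62.207.47.255)
Total matching entries: 4.

4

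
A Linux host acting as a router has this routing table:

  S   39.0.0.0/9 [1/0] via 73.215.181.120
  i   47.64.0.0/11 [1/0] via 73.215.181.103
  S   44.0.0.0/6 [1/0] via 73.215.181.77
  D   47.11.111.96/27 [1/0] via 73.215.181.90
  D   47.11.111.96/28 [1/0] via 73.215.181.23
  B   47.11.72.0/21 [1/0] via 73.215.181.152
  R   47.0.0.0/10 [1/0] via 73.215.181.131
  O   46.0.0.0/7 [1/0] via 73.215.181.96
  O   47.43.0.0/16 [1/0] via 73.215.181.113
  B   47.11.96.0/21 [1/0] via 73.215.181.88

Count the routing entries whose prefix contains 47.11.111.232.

3

Prefixes containing 47.11.111.232:
  44.0.0.0/6 (44.0.0.0 - 47.255.255.255)
  46.0.0.0/7 (46.0.0.0 - 47.255.255.255)
  47.0.0.0/10 (47.0.0.0 - 47.63.255.255)
Total matching entries: 3.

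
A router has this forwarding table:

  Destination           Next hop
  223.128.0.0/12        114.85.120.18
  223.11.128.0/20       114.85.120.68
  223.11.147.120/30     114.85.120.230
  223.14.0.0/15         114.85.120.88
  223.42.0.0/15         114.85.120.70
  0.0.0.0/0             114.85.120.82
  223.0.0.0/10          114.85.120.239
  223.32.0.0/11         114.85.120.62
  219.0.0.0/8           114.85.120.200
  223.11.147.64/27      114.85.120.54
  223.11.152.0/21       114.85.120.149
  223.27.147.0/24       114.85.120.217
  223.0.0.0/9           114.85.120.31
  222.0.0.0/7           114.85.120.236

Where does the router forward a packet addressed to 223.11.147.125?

114.85.120.239

Routes whose prefix contains 223.11.147.125:
  0.0.0.0/0 (default, matches everything) -> 114.85.120.82
  222.0.0.0/7 (222.0.0.0 - 223.255.255.255) -> 114.85.120.236
  223.0.0.0/9 (223.0.0.0 - 223.127.255.255) -> 114.85.120.31
  223.0.0.0/10 (223.0.0.0 - 223.63.255.255) -> 114.85.120.239
More-specific entries that do NOT match:
  223.11.147.120/30 (223.11.147.120 - 223.11.147.123) does not contain 223.11.147.125
  223.11.147.64/27 (223.11.147.64 - 223.11.147.95) does not contain 223.11.147.125
  223.27.147.0/24 (223.27.147.0 - 223.27.147.255) does not contain 223.11.147.125
  223.11.152.0/21 (223.11.152.0 - 223.11.159.255) does not contain 223.11.147.125
  223.11.128.0/20 (223.11.128.0 - 223.11.143.255) does not contain 223.11.147.125
  223.14.0.0/15 (223.14.0.0 - 223.15.255.255) does not contain 223.11.147.125
  223.42.0.0/15 (223.42.0.0 - 223.43.255.255) does not contain 223.11.147.125
  223.128.0.0/12 (223.128.0.0 - 223.143.255.255) does not contain 223.11.147.125
  223.32.0.0/11 (223.32.0.0 - 223.63.255.255) does not contain 223.11.147.125
Longest matching prefix is /10 -> next hop 114.85.120.239.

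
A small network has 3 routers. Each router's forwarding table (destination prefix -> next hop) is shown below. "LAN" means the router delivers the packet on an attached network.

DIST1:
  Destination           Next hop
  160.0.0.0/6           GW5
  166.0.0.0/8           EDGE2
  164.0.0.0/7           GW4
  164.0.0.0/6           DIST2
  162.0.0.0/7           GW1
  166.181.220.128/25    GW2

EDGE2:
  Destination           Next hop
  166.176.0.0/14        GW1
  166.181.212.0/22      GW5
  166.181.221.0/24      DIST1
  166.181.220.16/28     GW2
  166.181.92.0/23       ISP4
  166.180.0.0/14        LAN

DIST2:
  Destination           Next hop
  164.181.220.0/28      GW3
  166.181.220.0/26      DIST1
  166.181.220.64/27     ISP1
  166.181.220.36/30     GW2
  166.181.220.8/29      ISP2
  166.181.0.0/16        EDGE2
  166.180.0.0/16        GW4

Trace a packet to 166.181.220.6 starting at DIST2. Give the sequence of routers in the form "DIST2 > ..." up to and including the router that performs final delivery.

At DIST2: longest match for 166.181.220.6 is 166.181.220.0/26 -> DIST1
At DIST1: longest match for 166.181.220.6 is 166.0.0.0/8 -> EDGE2
At EDGE2: longest match for 166.181.220.6 is 166.180.0.0/14 -> LAN

DIST2 > DIST1 > EDGE2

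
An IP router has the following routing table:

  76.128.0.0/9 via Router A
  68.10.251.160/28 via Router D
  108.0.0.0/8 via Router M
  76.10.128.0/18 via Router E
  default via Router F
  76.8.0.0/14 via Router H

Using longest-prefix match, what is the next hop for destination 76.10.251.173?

Routes whose prefix contains 76.10.251.173:
  0.0.0.0/0 (default, matches everything) -> Router F
  76.8.0.0/14 (76.8.0.0 - 76.11.255.255) -> Router H
More-specific entries that do NOT match:
  68.10.251.160/28 (68.10.251.160 - 68.10.251.175) does not contain 76.10.251.173
  76.10.128.0/18 (76.10.128.0 - 76.10.191.255) does not contain 76.10.251.173
Longest matching prefix is /14 -> next hop Router H.

Router H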